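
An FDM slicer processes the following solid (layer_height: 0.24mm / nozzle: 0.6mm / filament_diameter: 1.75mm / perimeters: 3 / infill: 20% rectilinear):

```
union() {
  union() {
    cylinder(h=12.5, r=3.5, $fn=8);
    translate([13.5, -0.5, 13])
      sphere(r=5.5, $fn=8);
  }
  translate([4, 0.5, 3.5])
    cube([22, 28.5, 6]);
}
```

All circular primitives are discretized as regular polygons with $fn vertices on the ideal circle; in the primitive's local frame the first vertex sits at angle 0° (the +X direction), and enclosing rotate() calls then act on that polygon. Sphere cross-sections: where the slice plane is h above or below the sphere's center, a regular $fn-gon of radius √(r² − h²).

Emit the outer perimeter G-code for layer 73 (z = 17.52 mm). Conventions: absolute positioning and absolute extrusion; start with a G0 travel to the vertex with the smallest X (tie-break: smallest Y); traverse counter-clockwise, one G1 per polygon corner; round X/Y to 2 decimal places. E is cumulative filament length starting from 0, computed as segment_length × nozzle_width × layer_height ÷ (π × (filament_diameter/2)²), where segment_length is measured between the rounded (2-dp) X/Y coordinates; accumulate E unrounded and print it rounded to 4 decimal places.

G0 X10.37 Y-0.50 Z17.52
G1 X11.28 Y-2.72 E0.1436
G1 X13.50 Y-3.63 E0.2873
G1 X15.72 Y-2.72 E0.4309
G1 X16.63 Y-0.50 E0.5746
G1 X15.72 Y1.72 E0.7182
G1 X13.50 Y2.63 E0.8618
G1 X11.28 Y1.72 E1.0055
G1 X10.37 Y-0.50 E1.1491

At z = 17.52 mm: the cylinder is not intersected at this z (z outside [0, 12.5]); the r=5.5 sphere at (13.5, -0.5) slices to a regular 8-gon of circumradius 3.134 (√(r²−h²) with h=4.52 from center); Taking the union: only the r=5.5 sphere at (13.5, -0.5) is present, so the union is just that shape — 1 connected region; the cube at (4, 0.5) is absent (z outside [3.5, 9.5]); Taking the union: only the result so far is present, so the union is just that shape — 1 connected region. The outline is a single polygon with 8 vertices. Extrusion per mm of travel: 0.6 × 0.24 / (π × 0.875²) = 0.059868. Accumulating E over each segment gives final E = 1.1491.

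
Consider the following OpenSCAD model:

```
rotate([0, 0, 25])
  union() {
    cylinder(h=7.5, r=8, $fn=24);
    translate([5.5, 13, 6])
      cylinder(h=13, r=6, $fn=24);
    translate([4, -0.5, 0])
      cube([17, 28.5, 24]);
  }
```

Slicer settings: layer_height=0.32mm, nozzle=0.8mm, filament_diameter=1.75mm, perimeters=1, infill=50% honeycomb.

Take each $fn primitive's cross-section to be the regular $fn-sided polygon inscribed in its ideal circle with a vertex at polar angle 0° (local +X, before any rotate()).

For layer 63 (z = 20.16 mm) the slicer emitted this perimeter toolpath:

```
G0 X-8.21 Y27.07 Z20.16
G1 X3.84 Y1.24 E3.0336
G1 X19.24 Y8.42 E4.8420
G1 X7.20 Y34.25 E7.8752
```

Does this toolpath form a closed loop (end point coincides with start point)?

Start point (G0): (-8.21, 27.07). End point (last G1): the path does not return to the start — open.

no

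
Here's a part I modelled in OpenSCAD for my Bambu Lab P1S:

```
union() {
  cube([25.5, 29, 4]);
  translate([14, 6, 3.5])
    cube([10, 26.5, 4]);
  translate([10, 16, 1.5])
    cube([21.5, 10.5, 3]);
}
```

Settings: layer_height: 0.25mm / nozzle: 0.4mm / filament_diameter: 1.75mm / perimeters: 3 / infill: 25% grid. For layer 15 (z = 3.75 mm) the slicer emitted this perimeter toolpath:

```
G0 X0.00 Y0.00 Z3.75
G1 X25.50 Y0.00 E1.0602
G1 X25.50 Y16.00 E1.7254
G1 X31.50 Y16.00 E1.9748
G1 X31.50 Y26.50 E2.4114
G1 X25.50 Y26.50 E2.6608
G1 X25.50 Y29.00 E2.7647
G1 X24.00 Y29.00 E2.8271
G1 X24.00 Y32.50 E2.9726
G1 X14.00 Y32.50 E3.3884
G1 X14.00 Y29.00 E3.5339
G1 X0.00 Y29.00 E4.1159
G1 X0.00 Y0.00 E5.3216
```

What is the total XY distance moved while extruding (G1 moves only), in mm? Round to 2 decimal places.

Sum the Euclidean lengths of each G1 segment: total = 128.00 mm.

128.00 mm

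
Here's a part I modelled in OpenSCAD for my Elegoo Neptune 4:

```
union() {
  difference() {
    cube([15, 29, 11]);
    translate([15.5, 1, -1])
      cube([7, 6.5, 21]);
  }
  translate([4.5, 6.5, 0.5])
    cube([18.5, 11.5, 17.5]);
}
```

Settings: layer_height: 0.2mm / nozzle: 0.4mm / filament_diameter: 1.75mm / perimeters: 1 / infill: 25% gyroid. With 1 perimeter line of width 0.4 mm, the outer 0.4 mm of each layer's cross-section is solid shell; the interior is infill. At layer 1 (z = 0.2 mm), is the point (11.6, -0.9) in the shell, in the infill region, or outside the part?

outside

At z = 0.2 mm: the 15×29 cube contributes its full rectangle; the cube at (15.5, 1) is present — its section is the full 7×6.5 rectangle; Subtracting the remaining from the first: starting from the 15×29 cube, the 7×6.5 cube at (15.5, 1) misses the remaining region (no effect) — 1 connected region; the cube at (4.5, 6.5) is absent (z outside [0.5, 18]); Merging all regions: only the result so far is present, so the union is just that shape — 1 connected region. Overall, the cross-section is a single solid region. The nearest boundary edge runs (15.00, 0.00)→(0.00, 0.00); distance from the point to it = 0.90 mm. The point is not inside any of the regions above, so it lies outside the cross-section (0.90 mm from the nearest boundary).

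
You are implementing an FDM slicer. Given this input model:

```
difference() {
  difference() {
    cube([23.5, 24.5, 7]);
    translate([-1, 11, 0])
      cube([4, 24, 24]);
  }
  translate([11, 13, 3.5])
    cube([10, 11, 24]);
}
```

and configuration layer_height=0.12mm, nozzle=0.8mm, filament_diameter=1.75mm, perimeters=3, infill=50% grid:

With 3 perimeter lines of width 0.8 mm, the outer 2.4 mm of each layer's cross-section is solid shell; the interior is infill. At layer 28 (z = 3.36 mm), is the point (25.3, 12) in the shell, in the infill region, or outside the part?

outside

At z = 3.36 mm: the 23.5×24.5 cube contributes its full rectangle; the cube at (-1, 11) (footprint 4×24) is included at this height; After the difference (first − rest): starting from the 23.5×24.5 cube, the 4×24 cube at (-1, 11) partially overlaps it — only the 40.50 mm² overlap (of its 96.00 mm²) is removed, clipping the outline — 1 connected region; the cube at (11, 13) is absent (z outside [3.5, 27.5]); Subtracting the remaining from the first: none of the subtracted shapes is present at this height, so that combined region is unchanged — 1 connected region. Overall, the cross-section is a single solid region. The nearest boundary edge runs (23.50, 24.50)→(23.50, 0.00); distance from the point to it = 1.80 mm. The point is not inside any of the regions above, so it lies outside the cross-section (1.80 mm from the nearest boundary).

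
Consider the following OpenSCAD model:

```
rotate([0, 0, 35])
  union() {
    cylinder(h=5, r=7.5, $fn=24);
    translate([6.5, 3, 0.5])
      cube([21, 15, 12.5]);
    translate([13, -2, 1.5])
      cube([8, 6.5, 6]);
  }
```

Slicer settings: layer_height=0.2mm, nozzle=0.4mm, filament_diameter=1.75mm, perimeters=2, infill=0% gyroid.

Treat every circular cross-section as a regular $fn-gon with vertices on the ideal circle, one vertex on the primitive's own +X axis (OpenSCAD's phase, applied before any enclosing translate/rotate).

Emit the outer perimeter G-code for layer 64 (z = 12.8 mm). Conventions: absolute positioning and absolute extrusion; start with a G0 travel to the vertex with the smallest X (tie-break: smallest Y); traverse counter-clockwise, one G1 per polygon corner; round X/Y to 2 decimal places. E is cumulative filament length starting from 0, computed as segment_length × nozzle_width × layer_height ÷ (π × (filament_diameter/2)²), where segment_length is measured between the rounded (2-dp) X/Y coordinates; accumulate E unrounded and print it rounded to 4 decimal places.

At z = 12.8 mm: the cylinder does not reach this height (z outside [0, 5]); the cube at (6.5, 3) is present — its section is the full 21×15 rectangle; the cube at (13, -2) does not reach this height (z outside [1.5, 7.5]); Merging all regions: only the 21×15 cube at (6.5, 3) is present, so the union is just that shape — 1 connected region; (rotated 35° about Z; rotation is an isometry so areas/perimeters/island counts are preserved). The outline is a single polygon with 4 vertices. Extrusion per mm of travel: 0.4 × 0.2 / (π × 0.875²) = 0.033260. Accumulating E over each segment gives final E = 2.3948.

G0 X-5.00 Y18.47 Z12.80
G1 X3.60 Y6.19 E0.4986
G1 X20.81 Y18.23 E1.1972
G1 X12.20 Y30.52 E1.6963
G1 X-5.00 Y18.47 E2.3948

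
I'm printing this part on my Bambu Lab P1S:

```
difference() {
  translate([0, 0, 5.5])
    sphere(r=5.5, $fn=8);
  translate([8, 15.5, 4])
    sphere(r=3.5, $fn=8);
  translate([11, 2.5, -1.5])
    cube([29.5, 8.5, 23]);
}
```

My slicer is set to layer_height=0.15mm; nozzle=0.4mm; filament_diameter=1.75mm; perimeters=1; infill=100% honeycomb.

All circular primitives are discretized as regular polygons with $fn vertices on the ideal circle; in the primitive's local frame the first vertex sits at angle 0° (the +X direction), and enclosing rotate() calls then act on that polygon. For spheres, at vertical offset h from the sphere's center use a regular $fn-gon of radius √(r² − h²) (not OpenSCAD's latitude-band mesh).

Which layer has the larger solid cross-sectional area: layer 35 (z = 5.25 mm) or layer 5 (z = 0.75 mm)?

layer 35 (z = 5.25 mm)

Layer 35 (z = 5.25): the r=5.5 sphere contributes a regular 8-gon of circumradius √(5.5²−0.25²) = 5.494 (area = (8/2)·5.494²·sin(360°/8) = 85.38 mm²); the sphere at (8, 15.5): section is a regular 8-gon, circumradius = √(r²−h²) = √(3.5²−1.25²) = 3.269 (area = (8/2)·3.269²·sin(360°/8) = 30.23 mm²); the cube at (11, 2.5) (footprint 29.5×8.5) is included at this height (area 250.75 mm²); After the difference (first − rest): starting from the r=5.5 sphere (85.38 mm²), the r=3.5 sphere at (8, 15.5) misses the remaining region (no effect); the 29.5×8.5 cube at (11, 2.5) misses the remaining region (no effect) — area = 85.38 mm². So its area = 85.38 mm². Layer 5 (z = 0.75): the sphere: section is a regular 8-gon, circumradius = √(r²−h²) = √(5.5²−4.75²) = 2.773 (area = (8/2)·2.773²·sin(360°/8) = 21.74 mm²); the sphere at (8, 15.5): section is a regular 8-gon, circumradius = √(r²−h²) = √(3.5²−3.25²) = 1.299 (area = (8/2)·1.299²·sin(360°/8) = 4.77 mm²); the 29.5×8.5 cube at (11, 2.5) contributes its full rectangle (area 250.75 mm²); Taking the first minus the rest: starting from the r=5.5 sphere (21.74 mm²), the r=3.5 sphere at (8, 15.5) misses the remaining region (no effect); the 29.5×8.5 cube at (11, 2.5) misses the remaining region (no effect) — area = 21.74 mm². So its area = 21.74 mm². Layer 35 is larger (85.38 vs 21.74 mm²).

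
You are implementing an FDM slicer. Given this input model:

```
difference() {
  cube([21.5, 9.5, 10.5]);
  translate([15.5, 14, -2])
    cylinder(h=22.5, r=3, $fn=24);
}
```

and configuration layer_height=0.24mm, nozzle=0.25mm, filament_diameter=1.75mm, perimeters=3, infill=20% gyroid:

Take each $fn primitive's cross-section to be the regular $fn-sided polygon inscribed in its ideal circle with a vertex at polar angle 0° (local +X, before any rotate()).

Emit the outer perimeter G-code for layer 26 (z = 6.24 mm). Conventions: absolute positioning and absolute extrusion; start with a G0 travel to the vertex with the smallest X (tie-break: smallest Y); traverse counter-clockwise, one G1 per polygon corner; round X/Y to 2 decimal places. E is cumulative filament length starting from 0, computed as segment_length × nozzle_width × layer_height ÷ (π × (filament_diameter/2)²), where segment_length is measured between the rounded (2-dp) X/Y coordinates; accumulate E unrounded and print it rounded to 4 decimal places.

At z = 6.24 mm: the cube is present — its section is the full 21.5×9.5 rectangle; the cylinder at (15.5, 14): section is a regular 24-gon, circumradius r=3; Subtracting the remaining from the first: starting from the 21.5×9.5 cube, the r=3 cylinder at (15.5, 14) misses the remaining region (no effect) — 1 connected region. The outline is a single polygon with 4 vertices. Extrusion per mm of travel: 0.25 × 0.24 / (π × 0.875²) = 0.024945. Accumulating E over each segment gives final E = 1.5466.

G0 X0.00 Y0.00 Z6.24
G1 X21.50 Y0.00 E0.5363
G1 X21.50 Y9.50 E0.7733
G1 X0.00 Y9.50 E1.3096
G1 X0.00 Y0.00 E1.5466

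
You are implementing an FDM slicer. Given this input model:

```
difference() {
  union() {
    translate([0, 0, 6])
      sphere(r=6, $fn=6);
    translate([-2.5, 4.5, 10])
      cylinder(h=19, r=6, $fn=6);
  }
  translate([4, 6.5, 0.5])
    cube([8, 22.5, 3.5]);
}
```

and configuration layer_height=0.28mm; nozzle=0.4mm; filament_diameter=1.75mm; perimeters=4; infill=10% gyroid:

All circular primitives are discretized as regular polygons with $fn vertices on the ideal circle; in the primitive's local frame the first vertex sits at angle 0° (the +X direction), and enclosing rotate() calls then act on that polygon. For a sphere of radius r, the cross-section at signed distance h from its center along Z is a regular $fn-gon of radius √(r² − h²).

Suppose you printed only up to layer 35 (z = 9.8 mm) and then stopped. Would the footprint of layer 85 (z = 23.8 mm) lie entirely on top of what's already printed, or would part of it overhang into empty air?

Compare the two slices. At z = 9.8: the r=6 sphere contributes a regular 6-gon of circumradius √(6²−3.8²) = 4.643 (area = (6/2)·4.643²·sin(360°/6) = 56.01 mm²); the cylinder at (-2.5, 4.5) is absent (z outside [10, 29]); Taking the union: only the r=6 sphere is present, so the union is just that shape — area = 56.01 mm²; the cube at (4, 6.5) is not intersected at this z (z outside [0.5, 4]); After the difference (first − rest): none of the subtracted shapes is present at this height, so that combined region is unchanged — area = 56.01 mm². At z = 23.8: the sphere is absent (|z−center|=17.800 > r=6); the cylinder at (-2.5, 4.5): section is a regular 6-gon, circumradius r=6 (area = (6/2)·6.000²·sin(360°/6) = 93.53 mm²); Taking the union: only the r=6 cylinder at (-2.5, 4.5) is present, so the union is just that shape — area = 93.53 mm²; the cube at (4, 6.5) does not reach this height (z outside [0.5, 4]); After the difference (first − rest): none of the subtracted shapes is present at this height, so that combined region is unchanged — area = 93.53 mm². Checking containment: at z = 23.8 the cross-section extends beyond the z = 9.8 cross-section by about 68.00 mm².

part overhangs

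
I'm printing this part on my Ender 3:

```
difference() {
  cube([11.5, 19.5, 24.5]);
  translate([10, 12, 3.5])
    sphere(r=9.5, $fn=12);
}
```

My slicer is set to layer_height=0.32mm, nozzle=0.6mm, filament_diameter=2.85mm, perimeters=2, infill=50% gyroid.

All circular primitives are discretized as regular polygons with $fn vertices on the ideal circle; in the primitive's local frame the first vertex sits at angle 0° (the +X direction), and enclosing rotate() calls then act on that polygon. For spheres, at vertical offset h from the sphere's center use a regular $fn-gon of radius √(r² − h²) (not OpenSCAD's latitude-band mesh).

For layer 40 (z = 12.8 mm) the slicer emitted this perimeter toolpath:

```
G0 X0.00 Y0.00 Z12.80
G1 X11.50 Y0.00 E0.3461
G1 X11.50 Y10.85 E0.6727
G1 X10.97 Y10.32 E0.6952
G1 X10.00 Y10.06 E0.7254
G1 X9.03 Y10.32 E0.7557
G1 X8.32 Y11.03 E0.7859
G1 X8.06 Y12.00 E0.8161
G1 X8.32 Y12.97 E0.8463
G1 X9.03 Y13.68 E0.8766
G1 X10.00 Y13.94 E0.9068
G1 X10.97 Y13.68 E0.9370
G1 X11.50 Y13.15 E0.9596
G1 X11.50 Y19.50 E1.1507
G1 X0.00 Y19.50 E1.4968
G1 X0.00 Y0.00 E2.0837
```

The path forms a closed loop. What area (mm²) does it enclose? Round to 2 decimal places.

213.59 mm²

Apply the shoelace formula to the sequence of (X, Y) vertices; enclosed area = 213.59 mm².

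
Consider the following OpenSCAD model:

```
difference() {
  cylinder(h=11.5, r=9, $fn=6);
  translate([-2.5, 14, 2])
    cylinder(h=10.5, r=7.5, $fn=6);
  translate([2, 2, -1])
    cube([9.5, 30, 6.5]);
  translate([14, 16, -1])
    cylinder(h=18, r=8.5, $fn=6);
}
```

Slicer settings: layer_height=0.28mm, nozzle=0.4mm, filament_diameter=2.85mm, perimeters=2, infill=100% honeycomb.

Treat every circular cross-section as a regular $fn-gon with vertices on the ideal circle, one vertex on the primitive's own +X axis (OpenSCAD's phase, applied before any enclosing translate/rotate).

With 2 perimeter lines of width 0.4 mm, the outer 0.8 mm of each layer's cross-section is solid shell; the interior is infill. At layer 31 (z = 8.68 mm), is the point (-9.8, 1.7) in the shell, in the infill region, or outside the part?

outside

At z = 8.68 mm: the cylinder: section is a regular 6-gon, circumradius r=9; the cylinder at (-2.5, 14): section is a regular 6-gon, circumradius r=7.5; the cube at (2, 2) does not reach this height (z outside [-1, 5.5]); the r=8.5 cylinder at (14, 16) contributes a regular 6-gon of circumradius 8.5; Subtracting the remaining from the first: starting from the r=9 cylinder, the r=7.5 cylinder at (-2.5, 14) partially overlaps it — only the 1.71 mm² overlap (of its 146.14 mm²) is removed, clipping the outline; the r=8.5 cylinder at (14, 16) misses the remaining region (no effect) — 1 connected region. Overall, the cross-section is a single solid region. The nearest boundary edge runs (-9.00, 0.00)→(-4.67, 7.50); distance from the point to it = 1.54 mm. The point is not inside any of the regions above, so it lies outside the cross-section (1.54 mm from the nearest boundary).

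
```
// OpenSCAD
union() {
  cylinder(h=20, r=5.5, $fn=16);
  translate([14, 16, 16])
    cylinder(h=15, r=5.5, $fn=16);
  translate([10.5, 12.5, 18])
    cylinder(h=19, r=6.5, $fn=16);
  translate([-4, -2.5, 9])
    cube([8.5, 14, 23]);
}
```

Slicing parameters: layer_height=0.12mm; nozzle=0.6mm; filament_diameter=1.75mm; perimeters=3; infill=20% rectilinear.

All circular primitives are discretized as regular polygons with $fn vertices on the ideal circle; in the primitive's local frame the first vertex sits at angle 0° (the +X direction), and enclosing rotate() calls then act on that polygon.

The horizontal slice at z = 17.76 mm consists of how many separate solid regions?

2

At z = 17.76 mm: the r=5.5 cylinder contributes a regular 16-gon of circumradius 5.5; the cylinder at (14, 16): section is a regular 16-gon, circumradius r=5.5; the cylinder at (10.5, 12.5) does not reach this height (z outside [18, 37]); the 8.5×14 cube at (-4, -2.5) contributes its full rectangle; Taking the union: the regions partially overlap (shared area 62.05 mm²), so overlapping operands fuse into one piece — 2 connected regions. The result has 2 disconnected regions.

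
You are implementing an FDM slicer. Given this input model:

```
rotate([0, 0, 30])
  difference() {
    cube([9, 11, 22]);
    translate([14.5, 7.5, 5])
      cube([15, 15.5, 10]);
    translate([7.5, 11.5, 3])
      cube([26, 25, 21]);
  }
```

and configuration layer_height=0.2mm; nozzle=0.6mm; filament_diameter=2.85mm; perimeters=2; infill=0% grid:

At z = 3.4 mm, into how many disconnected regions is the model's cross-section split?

1

At z = 3.4 mm: the 9×11 cube contributes its full rectangle; the cube at (14.5, 7.5) does not reach this height (z outside [5, 15]); the cube at (7.5, 11.5) (footprint 26×25) is included at this height; After the difference (first − rest): starting from the 9×11 cube, the 26×25 cube at (7.5, 11.5) misses the remaining region (no effect) — 1 connected region; (whole slice rotated 30° about Z — lengths, areas and connectivity unchanged). The result has 1 disconnected region.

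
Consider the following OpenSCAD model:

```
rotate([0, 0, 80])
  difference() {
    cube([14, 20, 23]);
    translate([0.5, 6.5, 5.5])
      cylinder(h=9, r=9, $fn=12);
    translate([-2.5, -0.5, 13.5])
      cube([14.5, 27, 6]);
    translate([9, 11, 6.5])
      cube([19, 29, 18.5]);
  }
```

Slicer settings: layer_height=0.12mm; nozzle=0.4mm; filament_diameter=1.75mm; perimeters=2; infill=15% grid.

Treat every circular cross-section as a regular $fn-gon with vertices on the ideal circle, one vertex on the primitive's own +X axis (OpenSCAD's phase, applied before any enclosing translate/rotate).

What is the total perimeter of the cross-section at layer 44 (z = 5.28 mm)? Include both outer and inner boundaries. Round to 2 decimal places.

68.00 mm

At z = 5.28 mm: the 14×20 cube contributes its full rectangle (perimeter 68.00 mm); the cylinder at (0.5, 6.5) does not reach this height (z outside [5.5, 14.5]); the cube at (-2.5, -0.5) does not reach this height (z outside [13.5, 19.5]); the cube at (9, 11) is not intersected at this z (z outside [6.5, 25]); After the difference (first − rest): none of the subtracted shapes is present at this height, so the 14×20 cube is unchanged — boundary = 68.00 mm; (whole slice rotated 80° about Z — lengths, areas and connectivity unchanged). Overall, the cross-section is a single solid region. Total boundary length (outer) = 68.00 mm.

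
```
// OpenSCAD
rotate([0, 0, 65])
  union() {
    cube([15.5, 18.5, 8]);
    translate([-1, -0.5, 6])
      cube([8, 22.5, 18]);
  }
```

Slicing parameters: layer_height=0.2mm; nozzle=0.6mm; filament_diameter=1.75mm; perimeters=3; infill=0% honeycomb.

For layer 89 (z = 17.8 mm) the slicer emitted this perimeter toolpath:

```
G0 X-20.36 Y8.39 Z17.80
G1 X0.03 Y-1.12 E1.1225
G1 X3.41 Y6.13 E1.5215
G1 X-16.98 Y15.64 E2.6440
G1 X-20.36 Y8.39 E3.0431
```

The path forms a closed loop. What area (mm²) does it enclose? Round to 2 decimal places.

179.97 mm²

Apply the shoelace formula to the sequence of (X, Y) vertices; enclosed area = 179.97 mm².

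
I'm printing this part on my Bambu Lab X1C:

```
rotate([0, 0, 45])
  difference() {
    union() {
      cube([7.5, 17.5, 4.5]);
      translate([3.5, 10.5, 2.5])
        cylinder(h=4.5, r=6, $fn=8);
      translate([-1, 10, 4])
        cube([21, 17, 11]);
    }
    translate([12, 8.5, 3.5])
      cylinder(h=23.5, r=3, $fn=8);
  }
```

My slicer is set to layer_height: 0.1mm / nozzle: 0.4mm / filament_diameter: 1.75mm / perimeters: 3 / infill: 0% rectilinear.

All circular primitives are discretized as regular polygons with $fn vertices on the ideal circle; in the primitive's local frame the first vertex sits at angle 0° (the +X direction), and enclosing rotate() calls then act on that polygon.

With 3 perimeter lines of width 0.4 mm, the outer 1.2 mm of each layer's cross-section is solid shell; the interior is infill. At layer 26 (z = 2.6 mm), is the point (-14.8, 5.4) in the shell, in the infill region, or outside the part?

At z = 2.6 mm: the cube (footprint 7.5×17.5) is included at this height; the cylinder at (3.5, 10.5): section is a regular 8-gon, circumradius r=6; the cube at (-1, 10) is absent (z outside [4, 15]); Merging all regions: the regions partially overlap (shared area 78.30 mm²), so overlapping operands fuse into one piece — 1 connected region; the cylinder at (12, 8.5) is absent (z outside [3.5, 27]); Taking the first minus the rest: none of the subtracted shapes is present at this height, so the result so far is unchanged — 1 connected region; (rotated 45° about Z; rotation is an isometry so areas/perimeters/island counts are preserved). Overall, the cross-section is a single solid region. Undo the 45° rotation: the query point maps to (-6.647, 14.284) in the un-rotated model frame. The nearest boundary edge runs (-2.50, 10.50)→(-0.74, 14.74); distance from the point to it = 5.28 mm. The point is not inside any of the regions above, so it lies outside the cross-section (5.28 mm from the nearest boundary).

outside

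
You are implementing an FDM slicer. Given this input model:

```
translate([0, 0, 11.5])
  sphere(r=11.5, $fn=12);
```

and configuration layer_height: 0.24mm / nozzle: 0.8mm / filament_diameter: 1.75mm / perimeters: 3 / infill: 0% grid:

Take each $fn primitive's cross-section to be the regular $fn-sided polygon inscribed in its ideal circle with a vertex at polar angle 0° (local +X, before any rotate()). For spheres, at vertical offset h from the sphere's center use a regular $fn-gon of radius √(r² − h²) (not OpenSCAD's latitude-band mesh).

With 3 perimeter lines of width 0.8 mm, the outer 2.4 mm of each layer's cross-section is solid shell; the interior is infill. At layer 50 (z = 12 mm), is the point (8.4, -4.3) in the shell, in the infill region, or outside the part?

At z = 12 mm: the r=11.5 sphere slices to a regular 12-gon of circumradius 11.489 (√(r²−h²) with h=0.5 from center). Overall, the cross-section is a single solid region. The nearest boundary edge runs (9.95, -5.74)→(11.49, 0.00); distance from the point to it = 1.87 mm. The point is inside the cross-section, 1.87 mm from the nearest boundary — within the 2.4 mm shell band (3 × 0.8).

shell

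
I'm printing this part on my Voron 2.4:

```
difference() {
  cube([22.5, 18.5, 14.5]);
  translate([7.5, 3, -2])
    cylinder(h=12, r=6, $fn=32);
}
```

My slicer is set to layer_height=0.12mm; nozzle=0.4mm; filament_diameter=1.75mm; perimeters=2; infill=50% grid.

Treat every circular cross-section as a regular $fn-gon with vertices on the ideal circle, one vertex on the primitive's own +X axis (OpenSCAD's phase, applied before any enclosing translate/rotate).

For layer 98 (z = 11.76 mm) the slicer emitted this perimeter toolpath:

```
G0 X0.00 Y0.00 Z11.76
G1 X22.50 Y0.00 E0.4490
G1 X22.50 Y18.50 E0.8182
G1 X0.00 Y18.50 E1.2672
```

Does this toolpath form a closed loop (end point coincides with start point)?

no

Start point (G0): (0.00, 0.00). End point (last G1): the path does not return to the start — open.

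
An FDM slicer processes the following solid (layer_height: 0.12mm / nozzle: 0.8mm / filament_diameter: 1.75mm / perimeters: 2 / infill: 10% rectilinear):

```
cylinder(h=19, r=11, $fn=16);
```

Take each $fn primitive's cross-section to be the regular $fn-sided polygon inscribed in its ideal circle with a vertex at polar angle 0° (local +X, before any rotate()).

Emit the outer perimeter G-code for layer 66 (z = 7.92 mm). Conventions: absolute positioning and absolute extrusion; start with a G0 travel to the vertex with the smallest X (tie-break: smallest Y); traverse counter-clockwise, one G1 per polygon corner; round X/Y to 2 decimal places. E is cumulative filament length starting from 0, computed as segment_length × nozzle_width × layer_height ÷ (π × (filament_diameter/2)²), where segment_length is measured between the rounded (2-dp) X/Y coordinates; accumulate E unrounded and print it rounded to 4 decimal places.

G0 X-11.00 Y0.00 Z7.92
G1 X-10.16 Y-4.21 E0.1713
G1 X-7.78 Y-7.78 E0.3426
G1 X-4.21 Y-10.16 E0.5138
G1 X0.00 Y-11.00 E0.6852
G1 X4.21 Y-10.16 E0.8565
G1 X7.78 Y-7.78 E1.0278
G1 X10.16 Y-4.21 E1.1990
G1 X11.00 Y0.00 E1.3704
G1 X10.16 Y4.21 E1.5417
G1 X7.78 Y7.78 E1.7129
G1 X4.21 Y10.16 E1.8842
G1 X0.00 Y11.00 E2.0555
G1 X-4.21 Y10.16 E2.2269
G1 X-7.78 Y7.78 E2.3981
G1 X-10.16 Y4.21 E2.5694
G1 X-11.00 Y0.00 E2.7407

At z = 7.92 mm: the r=11 cylinder contributes a regular 16-gon of circumradius 11. The outline is a single polygon with 16 vertices. Extrusion per mm of travel: 0.8 × 0.12 / (π × 0.875²) = 0.039912. Accumulating E over each segment gives final E = 2.7407.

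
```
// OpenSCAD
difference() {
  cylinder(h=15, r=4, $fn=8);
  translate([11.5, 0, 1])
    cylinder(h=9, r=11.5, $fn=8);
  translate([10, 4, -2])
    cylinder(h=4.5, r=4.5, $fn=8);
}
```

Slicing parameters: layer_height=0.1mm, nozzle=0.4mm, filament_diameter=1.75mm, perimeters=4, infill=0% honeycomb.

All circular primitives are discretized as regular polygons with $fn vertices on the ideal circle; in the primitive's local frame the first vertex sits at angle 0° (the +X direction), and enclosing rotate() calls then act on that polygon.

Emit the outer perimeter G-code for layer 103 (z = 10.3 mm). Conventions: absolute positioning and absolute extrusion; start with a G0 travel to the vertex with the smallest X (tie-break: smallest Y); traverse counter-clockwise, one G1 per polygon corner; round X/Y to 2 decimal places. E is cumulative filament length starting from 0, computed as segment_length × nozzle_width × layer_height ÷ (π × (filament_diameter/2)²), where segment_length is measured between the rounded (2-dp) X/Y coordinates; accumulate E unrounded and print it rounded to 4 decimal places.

At z = 10.3 mm: the r=4 cylinder gives a regular 8-gon of circumradius 4 (constant along its height); the cylinder at (11.5, 0) does not reach this height (z outside [1, 10]); the cylinder at (10, 4) does not reach this height (z outside [-2, 2.5]); Taking the first minus the rest: none of the subtracted shapes is present at this height, so the r=4 cylinder is unchanged — 1 connected region. The outline is a single polygon with 8 vertices. Extrusion per mm of travel: 0.4 × 0.1 / (π × 0.875²) = 0.016630. Accumulating E over each segment gives final E = 0.4074.

G0 X-4.00 Y0.00 Z10.30
G1 X-2.83 Y-2.83 E0.0509
G1 X0.00 Y-4.00 E0.1019
G1 X2.83 Y-2.83 E0.1528
G1 X4.00 Y0.00 E0.2037
G1 X2.83 Y2.83 E0.2546
G1 X0.00 Y4.00 E0.3056
G1 X-2.83 Y2.83 E0.3565
G1 X-4.00 Y0.00 E0.4074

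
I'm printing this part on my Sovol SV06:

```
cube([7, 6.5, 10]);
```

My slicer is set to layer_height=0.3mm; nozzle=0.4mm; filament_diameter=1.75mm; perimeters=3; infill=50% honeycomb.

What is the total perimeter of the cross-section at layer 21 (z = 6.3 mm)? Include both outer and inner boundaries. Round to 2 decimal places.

27.00 mm

At z = 6.3 mm: the cube (footprint 7×6.5) is included at this height (perimeter 27.00 mm). Overall, the cross-section is a single solid region. Total boundary length (outer) = 27.00 mm.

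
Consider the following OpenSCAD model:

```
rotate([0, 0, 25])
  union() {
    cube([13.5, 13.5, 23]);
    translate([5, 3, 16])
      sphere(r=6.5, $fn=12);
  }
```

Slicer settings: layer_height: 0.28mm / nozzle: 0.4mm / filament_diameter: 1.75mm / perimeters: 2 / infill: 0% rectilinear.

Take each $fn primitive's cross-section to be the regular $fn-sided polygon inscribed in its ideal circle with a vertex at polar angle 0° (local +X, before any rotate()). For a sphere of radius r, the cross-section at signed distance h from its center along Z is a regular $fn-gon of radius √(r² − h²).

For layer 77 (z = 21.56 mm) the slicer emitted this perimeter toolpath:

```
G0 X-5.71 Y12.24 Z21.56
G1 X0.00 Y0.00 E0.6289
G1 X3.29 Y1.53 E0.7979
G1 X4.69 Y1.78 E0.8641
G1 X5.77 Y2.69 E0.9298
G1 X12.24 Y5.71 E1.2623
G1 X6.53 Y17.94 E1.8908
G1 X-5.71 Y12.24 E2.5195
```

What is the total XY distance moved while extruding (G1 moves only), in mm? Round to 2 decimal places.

Sum the Euclidean lengths of each G1 segment: total = 54.11 mm.

54.11 mm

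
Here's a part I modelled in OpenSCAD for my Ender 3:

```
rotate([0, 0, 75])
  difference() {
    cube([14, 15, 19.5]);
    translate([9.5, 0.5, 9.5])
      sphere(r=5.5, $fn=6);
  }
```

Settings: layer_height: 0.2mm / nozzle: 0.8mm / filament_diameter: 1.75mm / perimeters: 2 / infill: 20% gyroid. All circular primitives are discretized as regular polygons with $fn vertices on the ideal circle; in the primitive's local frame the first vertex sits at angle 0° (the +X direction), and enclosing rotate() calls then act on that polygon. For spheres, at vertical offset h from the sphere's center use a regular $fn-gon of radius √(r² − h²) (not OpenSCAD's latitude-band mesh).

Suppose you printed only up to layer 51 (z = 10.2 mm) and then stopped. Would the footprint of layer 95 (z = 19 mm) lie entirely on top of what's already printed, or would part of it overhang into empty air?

Compare the two slices. At z = 10.2: the cube (footprint 14×15) is included at this height (area 210.00 mm²); the r=5.5 sphere at (9.5, 0.5) contributes a regular 6-gon of circumradius √(5.5²−0.7²) = 5.455 (area = (6/2)·5.455²·sin(360°/6) = 77.32 mm²); Taking the first minus the rest: starting from the 14×15 cube (210.00 mm²), the r=5.5 sphere at (9.5, 0.5) partially overlaps it — only the 42.77 mm² overlap (of its 77.32 mm²) is removed, clipping the outline — area = 167.23 mm²; (whole slice rotated 75° about Z — lengths, areas and connectivity unchanged). At z = 19: the cube is present — its section is the full 14×15 rectangle (area 210.00 mm²); the sphere at (9.5, 0.5) is not intersected at this z (|z−center|=9.500 > r=5.5); Taking the first minus the rest: none of the subtracted shapes is present at this height, so the 14×15 cube is unchanged — area = 210.00 mm²; (rotated 75° about Z; rotation is an isometry so areas/perimeters/island counts are preserved). Checking containment: at z = 19 the cross-section extends beyond the z = 10.2 cross-section by about 42.77 mm².

part overhangs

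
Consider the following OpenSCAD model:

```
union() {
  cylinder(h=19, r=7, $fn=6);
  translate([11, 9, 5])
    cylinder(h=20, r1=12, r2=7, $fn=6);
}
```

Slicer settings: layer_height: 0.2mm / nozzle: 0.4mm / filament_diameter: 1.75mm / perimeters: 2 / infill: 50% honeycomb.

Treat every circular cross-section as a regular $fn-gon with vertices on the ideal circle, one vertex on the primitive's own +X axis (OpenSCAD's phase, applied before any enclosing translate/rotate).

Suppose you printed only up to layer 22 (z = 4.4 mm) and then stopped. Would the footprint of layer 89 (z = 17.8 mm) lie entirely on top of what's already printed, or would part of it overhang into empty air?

Compare the two slices. At z = 4.4: the r=7 cylinder gives a regular 6-gon of circumradius 7 (constant along its height) (area = (6/2)·7.000²·sin(360°/6) = 127.31 mm²); the cone at (11, 9) is not intersected at this z (z outside [5, 25]); Taking the union: only the r=7 cylinder is present, so the union is just that shape — area = 127.31 mm². At z = 17.8: the r=7 cylinder gives a regular 6-gon of circumradius 7 (constant along its height) (area = (6/2)·7.000²·sin(360°/6) = 127.31 mm²); the cone at (11, 9) (r1=12→r2=7) has section circumradius 8.800 here — a regular 6-gon (area = (6/2)·8.800²·sin(360°/6) = 201.20 mm²); Merging all regions: the 2 present regions are separate (no shared area or edge), so areas and boundary lengths simply add and each stays a separate island — area = 328.50 mm². Checking containment: at z = 17.8 the cross-section extends beyond the z = 4.4 cross-section by about 201.20 mm².

part overhangs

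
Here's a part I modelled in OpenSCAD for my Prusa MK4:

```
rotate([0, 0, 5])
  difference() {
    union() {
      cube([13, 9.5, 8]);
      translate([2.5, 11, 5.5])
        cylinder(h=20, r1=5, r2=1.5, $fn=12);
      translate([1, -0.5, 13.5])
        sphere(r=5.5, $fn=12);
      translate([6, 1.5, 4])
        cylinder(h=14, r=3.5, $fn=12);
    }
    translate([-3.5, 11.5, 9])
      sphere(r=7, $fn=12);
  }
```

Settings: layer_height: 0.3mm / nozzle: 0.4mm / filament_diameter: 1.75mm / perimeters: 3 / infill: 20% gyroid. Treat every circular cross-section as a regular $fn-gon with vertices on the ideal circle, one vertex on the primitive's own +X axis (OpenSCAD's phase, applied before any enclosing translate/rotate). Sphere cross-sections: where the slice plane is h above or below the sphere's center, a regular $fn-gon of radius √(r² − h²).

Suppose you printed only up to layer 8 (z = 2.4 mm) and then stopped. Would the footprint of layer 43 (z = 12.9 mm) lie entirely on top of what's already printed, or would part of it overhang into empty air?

Compare the two slices. At z = 2.4: the cube is present — its section is the full 13×9.5 rectangle (area 123.50 mm²); the cone at (2.5, 11) is not intersected at this z (z outside [5.5, 25.5]); the sphere at (1, -0.5) does not reach this height (|z−center|=11.100 > r=5.5); the cylinder at (6, 1.5) is not intersected at this z (z outside [4, 18]); Combining (union): only the 13×9.5 cube is present, so the union is just that shape — area = 123.50 mm²; the r=7 sphere at (-3.5, 11.5) slices to a regular 12-gon of circumradius 2.332 (√(r²−h²) with h=6.6 from center) (area = (12/2)·2.332²·sin(360°/12) = 16.32 mm²); Taking the first minus the rest: starting from the result so far (123.50 mm²), the r=7 sphere at (-3.5, 11.5) misses the remaining region (no effect) — area = 123.50 mm²; (whole slice rotated 5° about Z — lengths, areas and connectivity unchanged). At z = 12.9: the cube does not reach this height (z outside [0, 8]); the cone at (2.5, 11): at t=0.370 of its height the radius interpolates to r₁+(r₂−r₁)t = 3.705, giving a regular 12-gon of that circumradius (area = (12/2)·3.705²·sin(360°/12) = 41.18 mm²); the r=5.5 sphere at (1, -0.5) slices to a regular 12-gon of circumradius 5.467 (√(r²−h²) with h=0.6 from center) (area = (12/2)·5.467²·sin(360°/12) = 89.67 mm²); the r=3.5 cylinder at (6, 1.5) contributes a regular 12-gon of circumradius 3.5 (area = (12/2)·3.500²·sin(360°/12) = 36.75 mm²); Merging all regions: the regions partially overlap — summed areas 167.60 mm² minus the doubly-counted overlap 15.56 mm² gives 152.05 mm² — area = 152.05 mm²; the r=7 sphere at (-3.5, 11.5) slices to a regular 12-gon of circumradius 5.813 (√(r²−h²) with h=3.9 from center) (area = (12/2)·5.813²·sin(360°/12) = 101.37 mm²); Taking the first minus the rest: starting from the result so far (152.05 mm²), the r=7 sphere at (-3.5, 11.5) partially overlaps it — only the 15.52 mm² overlap (of its 101.37 mm²) is removed, clipping the outline — area = 136.53 mm²; (rotated 5° about Z; rotation is an isometry so areas/perimeters/island counts are preserved). Checking containment: at z = 12.9 the cross-section extends beyond the z = 2.4 cross-section by about 87.06 mm².

part overhangs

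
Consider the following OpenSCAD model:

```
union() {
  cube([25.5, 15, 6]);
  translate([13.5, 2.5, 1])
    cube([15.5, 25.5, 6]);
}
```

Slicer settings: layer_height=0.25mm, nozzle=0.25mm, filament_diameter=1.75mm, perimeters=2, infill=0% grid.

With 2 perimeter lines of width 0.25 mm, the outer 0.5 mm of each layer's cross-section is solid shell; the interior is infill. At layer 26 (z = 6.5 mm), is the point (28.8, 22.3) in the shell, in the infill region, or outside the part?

At z = 6.5 mm: the cube is not intersected at this z (z outside [0, 6]); the cube at (13.5, 2.5) is present — its section is the full 15.5×25.5 rectangle; Combining (union): only the 15.5×25.5 cube at (13.5, 2.5) is present, so the union is just that shape — 1 connected region. Overall, the cross-section is a single solid region. The nearest boundary edge runs (29.00, 2.50)→(29.00, 28.00); distance from the point to it = 0.20 mm. The point is inside the cross-section, 0.20 mm from the nearest boundary — within the 0.5 mm shell band (2 × 0.25).

shell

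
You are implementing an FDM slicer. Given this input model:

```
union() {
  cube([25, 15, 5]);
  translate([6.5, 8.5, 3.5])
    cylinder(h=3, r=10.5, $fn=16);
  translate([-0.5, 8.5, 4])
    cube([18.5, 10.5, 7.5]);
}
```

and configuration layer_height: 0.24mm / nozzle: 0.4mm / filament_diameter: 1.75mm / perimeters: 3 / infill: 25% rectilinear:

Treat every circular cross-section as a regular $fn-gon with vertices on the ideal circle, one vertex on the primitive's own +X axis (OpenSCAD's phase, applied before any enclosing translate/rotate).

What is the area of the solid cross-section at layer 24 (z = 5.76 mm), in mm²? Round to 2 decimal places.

380.85 mm²

At z = 5.76 mm: the cube does not reach this height (z outside [0, 5]); the r=10.5 cylinder at (6.5, 8.5) contributes a regular 16-gon of circumradius 10.5 (area = (16/2)·10.500²·sin(360°/16) = 337.53 mm²); the 18.5×10.5 cube at (-0.5, 8.5) contributes its full rectangle (area 194.25 mm²); Merging all regions: the regions partially overlap — summed areas 531.78 mm² minus the doubly-counted overlap 150.92 mm² gives 380.85 mm² — area = 380.85 mm². Overall, the cross-section is a single solid region. Net area = 380.85 mm².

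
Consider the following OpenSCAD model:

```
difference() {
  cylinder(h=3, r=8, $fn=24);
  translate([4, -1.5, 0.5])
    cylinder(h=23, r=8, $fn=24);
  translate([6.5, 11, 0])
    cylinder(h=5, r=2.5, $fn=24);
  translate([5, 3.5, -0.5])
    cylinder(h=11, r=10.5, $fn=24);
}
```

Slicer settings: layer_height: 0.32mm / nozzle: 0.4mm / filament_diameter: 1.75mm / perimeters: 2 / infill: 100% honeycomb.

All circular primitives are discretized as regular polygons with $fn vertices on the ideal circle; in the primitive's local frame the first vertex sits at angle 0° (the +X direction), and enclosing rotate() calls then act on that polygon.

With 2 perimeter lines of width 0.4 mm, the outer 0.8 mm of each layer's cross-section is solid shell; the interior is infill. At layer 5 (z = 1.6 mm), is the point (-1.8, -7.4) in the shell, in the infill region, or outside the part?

shell

At z = 1.6 mm: the r=8 cylinder contributes a regular 24-gon of circumradius 8; the r=8 cylinder at (4, -1.5) contributes a regular 24-gon of circumradius 8; the cylinder at (6.5, 11): section is a regular 24-gon, circumradius r=2.5; the cylinder at (5, 3.5): section is a regular 24-gon, circumradius r=10.5; Subtracting the remaining from the first: starting from the r=8 cylinder, the r=8 cylinder at (4, -1.5) partially overlaps it — only the 131.64 mm² overlap (of its 198.77 mm²) is removed, clipping the outline; the r=2.5 cylinder at (6.5, 11) misses the remaining region (no effect); the r=10.5 cylinder at (5, 3.5) partially overlaps it — only the 32.36 mm² overlap (of its 342.42 mm²) is removed, clipping the outline — 1 connected region. Overall, the cross-section is a single solid region. The nearest boundary edge runs (-1.66, -7.16)→(-0.67, -7.91); distance from the point to it = 0.28 mm. The point is inside the cross-section, 0.28 mm from the nearest boundary — within the 0.8 mm shell band (2 × 0.4).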